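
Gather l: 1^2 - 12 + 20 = 9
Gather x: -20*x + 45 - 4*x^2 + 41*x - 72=-4*x^2 + 21*x - 27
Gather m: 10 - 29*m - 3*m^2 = -3*m^2 - 29*m + 10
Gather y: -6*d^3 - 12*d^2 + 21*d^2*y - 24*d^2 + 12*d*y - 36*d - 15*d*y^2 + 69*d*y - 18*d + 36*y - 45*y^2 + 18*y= -6*d^3 - 36*d^2 - 54*d + y^2*(-15*d - 45) + y*(21*d^2 + 81*d + 54)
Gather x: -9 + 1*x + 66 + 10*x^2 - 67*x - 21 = 10*x^2 - 66*x + 36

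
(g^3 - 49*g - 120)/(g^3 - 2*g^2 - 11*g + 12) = (g^2 - 3*g - 40)/(g^2 - 5*g + 4)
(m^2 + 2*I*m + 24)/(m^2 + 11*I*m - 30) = (m - 4*I)/(m + 5*I)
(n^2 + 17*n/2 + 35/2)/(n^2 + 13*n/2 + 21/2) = (n + 5)/(n + 3)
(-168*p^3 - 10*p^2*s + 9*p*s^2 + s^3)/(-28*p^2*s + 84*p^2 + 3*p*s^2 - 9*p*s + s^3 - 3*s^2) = (6*p + s)/(s - 3)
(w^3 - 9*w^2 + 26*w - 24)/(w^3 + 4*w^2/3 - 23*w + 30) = 3*(w^2 - 6*w + 8)/(3*w^2 + 13*w - 30)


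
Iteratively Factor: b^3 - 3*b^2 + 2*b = (b - 2)*(b^2 - b) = (b - 2)*(b - 1)*(b)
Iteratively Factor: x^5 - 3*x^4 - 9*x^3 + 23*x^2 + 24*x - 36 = (x + 2)*(x^4 - 5*x^3 + x^2 + 21*x - 18) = (x - 3)*(x + 2)*(x^3 - 2*x^2 - 5*x + 6) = (x - 3)^2*(x + 2)*(x^2 + x - 2) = (x - 3)^2*(x + 2)^2*(x - 1)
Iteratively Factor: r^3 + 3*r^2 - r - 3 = (r + 1)*(r^2 + 2*r - 3) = (r - 1)*(r + 1)*(r + 3)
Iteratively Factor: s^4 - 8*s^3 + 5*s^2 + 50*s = (s + 2)*(s^3 - 10*s^2 + 25*s) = (s - 5)*(s + 2)*(s^2 - 5*s) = s*(s - 5)*(s + 2)*(s - 5)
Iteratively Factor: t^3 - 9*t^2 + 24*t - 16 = (t - 4)*(t^2 - 5*t + 4) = (t - 4)^2*(t - 1)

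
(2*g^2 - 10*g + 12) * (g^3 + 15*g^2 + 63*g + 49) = 2*g^5 + 20*g^4 - 12*g^3 - 352*g^2 + 266*g + 588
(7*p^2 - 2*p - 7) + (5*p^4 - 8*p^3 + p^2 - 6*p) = 5*p^4 - 8*p^3 + 8*p^2 - 8*p - 7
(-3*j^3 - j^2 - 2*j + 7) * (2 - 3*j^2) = 9*j^5 + 3*j^4 - 23*j^2 - 4*j + 14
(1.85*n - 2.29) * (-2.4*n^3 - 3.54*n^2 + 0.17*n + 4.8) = -4.44*n^4 - 1.053*n^3 + 8.4211*n^2 + 8.4907*n - 10.992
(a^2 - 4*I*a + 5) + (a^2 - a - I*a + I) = 2*a^2 - a - 5*I*a + 5 + I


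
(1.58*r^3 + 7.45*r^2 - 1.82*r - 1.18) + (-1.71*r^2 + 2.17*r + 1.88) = 1.58*r^3 + 5.74*r^2 + 0.35*r + 0.7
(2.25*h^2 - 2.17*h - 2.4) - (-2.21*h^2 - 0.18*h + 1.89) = 4.46*h^2 - 1.99*h - 4.29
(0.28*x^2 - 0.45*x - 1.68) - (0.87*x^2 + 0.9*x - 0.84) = -0.59*x^2 - 1.35*x - 0.84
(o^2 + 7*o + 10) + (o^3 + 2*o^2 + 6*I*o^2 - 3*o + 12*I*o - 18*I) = o^3 + 3*o^2 + 6*I*o^2 + 4*o + 12*I*o + 10 - 18*I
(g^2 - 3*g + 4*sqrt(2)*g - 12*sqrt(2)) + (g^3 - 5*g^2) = g^3 - 4*g^2 - 3*g + 4*sqrt(2)*g - 12*sqrt(2)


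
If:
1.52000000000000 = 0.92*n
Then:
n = 1.65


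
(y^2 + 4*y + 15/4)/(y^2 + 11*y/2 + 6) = (y + 5/2)/(y + 4)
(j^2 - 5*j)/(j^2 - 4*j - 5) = j/(j + 1)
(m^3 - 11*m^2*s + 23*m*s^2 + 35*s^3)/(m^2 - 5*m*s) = m - 6*s - 7*s^2/m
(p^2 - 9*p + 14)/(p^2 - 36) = (p^2 - 9*p + 14)/(p^2 - 36)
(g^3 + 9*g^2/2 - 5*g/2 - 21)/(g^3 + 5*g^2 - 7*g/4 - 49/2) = 2*(g + 3)/(2*g + 7)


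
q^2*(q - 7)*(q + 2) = q^4 - 5*q^3 - 14*q^2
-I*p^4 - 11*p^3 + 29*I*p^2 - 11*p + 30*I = (p - 6*I)*(p - 5*I)*(p - I)*(-I*p + 1)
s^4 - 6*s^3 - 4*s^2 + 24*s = s*(s - 6)*(s - 2)*(s + 2)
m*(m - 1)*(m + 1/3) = m^3 - 2*m^2/3 - m/3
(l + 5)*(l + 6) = l^2 + 11*l + 30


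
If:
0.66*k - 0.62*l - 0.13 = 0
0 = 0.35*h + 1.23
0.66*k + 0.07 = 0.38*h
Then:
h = -3.51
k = -2.13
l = -2.48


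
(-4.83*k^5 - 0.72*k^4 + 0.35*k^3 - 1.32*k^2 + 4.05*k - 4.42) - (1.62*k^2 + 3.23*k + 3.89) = -4.83*k^5 - 0.72*k^4 + 0.35*k^3 - 2.94*k^2 + 0.82*k - 8.31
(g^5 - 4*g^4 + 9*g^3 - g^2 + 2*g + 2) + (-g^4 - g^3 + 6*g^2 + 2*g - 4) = g^5 - 5*g^4 + 8*g^3 + 5*g^2 + 4*g - 2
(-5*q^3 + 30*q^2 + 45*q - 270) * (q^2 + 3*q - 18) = -5*q^5 + 15*q^4 + 225*q^3 - 675*q^2 - 1620*q + 4860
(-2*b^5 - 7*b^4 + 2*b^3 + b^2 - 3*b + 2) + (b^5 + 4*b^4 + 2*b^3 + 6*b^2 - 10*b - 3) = -b^5 - 3*b^4 + 4*b^3 + 7*b^2 - 13*b - 1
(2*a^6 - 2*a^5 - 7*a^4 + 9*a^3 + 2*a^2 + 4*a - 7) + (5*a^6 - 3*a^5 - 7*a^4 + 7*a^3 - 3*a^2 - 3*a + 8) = 7*a^6 - 5*a^5 - 14*a^4 + 16*a^3 - a^2 + a + 1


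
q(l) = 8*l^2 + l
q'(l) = 16*l + 1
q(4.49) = 165.77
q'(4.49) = 72.84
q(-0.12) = -0.00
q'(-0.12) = -0.92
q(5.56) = 252.87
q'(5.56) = 89.96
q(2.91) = 70.65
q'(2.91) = 47.56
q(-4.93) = 189.51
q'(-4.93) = -77.88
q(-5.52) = 238.24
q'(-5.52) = -87.32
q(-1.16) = 9.60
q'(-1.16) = -17.56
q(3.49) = 100.93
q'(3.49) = 56.84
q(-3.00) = 69.00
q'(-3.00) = -47.00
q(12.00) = 1164.00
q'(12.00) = 193.00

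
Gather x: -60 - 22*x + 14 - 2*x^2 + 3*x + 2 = -2*x^2 - 19*x - 44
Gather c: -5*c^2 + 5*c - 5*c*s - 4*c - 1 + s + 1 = -5*c^2 + c*(1 - 5*s) + s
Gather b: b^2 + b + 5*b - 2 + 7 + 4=b^2 + 6*b + 9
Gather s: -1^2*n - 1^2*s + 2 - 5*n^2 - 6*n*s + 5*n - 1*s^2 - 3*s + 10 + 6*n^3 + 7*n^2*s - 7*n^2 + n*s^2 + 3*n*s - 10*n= 6*n^3 - 12*n^2 - 6*n + s^2*(n - 1) + s*(7*n^2 - 3*n - 4) + 12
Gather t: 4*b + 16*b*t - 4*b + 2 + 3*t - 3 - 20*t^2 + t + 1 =-20*t^2 + t*(16*b + 4)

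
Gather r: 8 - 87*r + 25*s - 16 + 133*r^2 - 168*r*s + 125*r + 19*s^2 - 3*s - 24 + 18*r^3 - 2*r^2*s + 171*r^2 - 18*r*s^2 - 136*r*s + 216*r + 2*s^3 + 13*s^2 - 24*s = 18*r^3 + r^2*(304 - 2*s) + r*(-18*s^2 - 304*s + 254) + 2*s^3 + 32*s^2 - 2*s - 32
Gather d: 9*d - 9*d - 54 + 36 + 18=0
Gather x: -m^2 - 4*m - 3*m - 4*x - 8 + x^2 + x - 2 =-m^2 - 7*m + x^2 - 3*x - 10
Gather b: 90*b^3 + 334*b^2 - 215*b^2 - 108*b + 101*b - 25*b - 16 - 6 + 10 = 90*b^3 + 119*b^2 - 32*b - 12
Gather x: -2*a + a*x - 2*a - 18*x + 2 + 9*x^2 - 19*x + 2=-4*a + 9*x^2 + x*(a - 37) + 4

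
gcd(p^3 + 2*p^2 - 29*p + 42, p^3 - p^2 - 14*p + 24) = p^2 - 5*p + 6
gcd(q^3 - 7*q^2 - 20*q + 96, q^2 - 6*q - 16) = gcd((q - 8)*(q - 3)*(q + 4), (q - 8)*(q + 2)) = q - 8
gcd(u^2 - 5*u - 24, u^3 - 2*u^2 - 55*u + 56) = u - 8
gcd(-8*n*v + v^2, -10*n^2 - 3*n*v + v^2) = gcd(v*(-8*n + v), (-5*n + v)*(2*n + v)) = 1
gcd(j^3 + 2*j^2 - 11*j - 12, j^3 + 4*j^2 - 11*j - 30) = j - 3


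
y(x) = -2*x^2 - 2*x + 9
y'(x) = -4*x - 2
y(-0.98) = 9.04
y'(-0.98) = 1.92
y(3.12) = -16.71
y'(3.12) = -14.48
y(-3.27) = -5.85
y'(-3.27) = 11.08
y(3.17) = -17.44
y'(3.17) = -14.68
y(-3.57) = -9.35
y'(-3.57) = 12.28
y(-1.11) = 8.76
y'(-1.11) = 2.44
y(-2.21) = 3.65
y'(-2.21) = 6.84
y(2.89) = -13.48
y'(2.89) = -13.56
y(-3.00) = -3.00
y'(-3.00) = 10.00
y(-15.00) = -411.00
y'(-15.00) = 58.00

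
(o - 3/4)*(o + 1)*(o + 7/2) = o^3 + 15*o^2/4 + o/8 - 21/8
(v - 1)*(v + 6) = v^2 + 5*v - 6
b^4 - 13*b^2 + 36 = (b - 3)*(b - 2)*(b + 2)*(b + 3)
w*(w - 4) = w^2 - 4*w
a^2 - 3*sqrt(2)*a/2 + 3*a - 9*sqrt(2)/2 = (a + 3)*(a - 3*sqrt(2)/2)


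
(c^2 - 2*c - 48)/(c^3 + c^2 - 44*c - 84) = (c - 8)/(c^2 - 5*c - 14)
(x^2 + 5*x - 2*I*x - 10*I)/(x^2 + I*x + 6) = (x + 5)/(x + 3*I)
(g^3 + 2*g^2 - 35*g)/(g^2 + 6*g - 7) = g*(g - 5)/(g - 1)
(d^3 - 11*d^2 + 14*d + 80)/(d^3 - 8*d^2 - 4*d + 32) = (d - 5)/(d - 2)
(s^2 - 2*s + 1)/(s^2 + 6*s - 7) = (s - 1)/(s + 7)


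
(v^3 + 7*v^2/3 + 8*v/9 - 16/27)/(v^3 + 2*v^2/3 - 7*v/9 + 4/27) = (3*v + 4)/(3*v - 1)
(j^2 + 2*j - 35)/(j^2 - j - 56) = (j - 5)/(j - 8)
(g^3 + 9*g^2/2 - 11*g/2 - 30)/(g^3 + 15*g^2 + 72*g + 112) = (2*g^2 + g - 15)/(2*(g^2 + 11*g + 28))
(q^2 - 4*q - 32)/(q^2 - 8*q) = (q + 4)/q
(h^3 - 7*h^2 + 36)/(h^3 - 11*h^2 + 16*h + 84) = (h - 3)/(h - 7)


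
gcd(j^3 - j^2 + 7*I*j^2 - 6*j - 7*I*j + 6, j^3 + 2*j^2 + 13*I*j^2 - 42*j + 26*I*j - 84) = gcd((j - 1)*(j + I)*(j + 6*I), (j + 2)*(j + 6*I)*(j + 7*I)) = j + 6*I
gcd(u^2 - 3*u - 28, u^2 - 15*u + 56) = u - 7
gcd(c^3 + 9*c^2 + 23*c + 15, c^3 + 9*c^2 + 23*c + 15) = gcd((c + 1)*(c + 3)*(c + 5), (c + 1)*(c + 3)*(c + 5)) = c^3 + 9*c^2 + 23*c + 15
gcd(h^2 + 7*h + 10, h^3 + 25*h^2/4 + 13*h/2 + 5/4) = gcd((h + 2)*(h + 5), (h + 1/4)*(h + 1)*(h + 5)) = h + 5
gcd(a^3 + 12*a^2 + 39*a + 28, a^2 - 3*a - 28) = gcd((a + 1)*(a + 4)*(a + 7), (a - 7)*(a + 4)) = a + 4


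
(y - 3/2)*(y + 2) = y^2 + y/2 - 3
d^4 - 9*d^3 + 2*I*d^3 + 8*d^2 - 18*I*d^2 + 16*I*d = d*(d - 8)*(d - 1)*(d + 2*I)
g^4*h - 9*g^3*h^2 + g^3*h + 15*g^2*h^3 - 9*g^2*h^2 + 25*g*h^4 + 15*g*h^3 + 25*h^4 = (g - 5*h)^2*(g + h)*(g*h + h)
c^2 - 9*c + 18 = (c - 6)*(c - 3)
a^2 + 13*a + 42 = (a + 6)*(a + 7)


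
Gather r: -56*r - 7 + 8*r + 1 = -48*r - 6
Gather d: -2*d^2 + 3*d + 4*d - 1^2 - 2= -2*d^2 + 7*d - 3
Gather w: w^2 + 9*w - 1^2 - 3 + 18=w^2 + 9*w + 14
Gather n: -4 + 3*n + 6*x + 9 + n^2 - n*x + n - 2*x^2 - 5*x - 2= n^2 + n*(4 - x) - 2*x^2 + x + 3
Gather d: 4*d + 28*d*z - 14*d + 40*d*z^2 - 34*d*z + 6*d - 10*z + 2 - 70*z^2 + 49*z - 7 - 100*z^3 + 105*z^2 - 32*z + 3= d*(40*z^2 - 6*z - 4) - 100*z^3 + 35*z^2 + 7*z - 2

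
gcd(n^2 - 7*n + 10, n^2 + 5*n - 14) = n - 2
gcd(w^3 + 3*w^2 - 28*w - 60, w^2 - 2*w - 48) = w + 6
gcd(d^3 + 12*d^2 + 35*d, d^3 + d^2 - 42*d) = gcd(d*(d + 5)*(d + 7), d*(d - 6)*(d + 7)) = d^2 + 7*d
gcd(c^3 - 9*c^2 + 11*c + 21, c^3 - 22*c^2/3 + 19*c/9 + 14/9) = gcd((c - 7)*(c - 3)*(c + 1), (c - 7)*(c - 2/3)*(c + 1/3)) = c - 7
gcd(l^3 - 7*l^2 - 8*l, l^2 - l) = l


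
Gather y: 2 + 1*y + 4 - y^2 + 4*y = -y^2 + 5*y + 6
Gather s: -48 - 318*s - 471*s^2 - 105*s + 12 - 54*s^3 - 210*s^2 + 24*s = -54*s^3 - 681*s^2 - 399*s - 36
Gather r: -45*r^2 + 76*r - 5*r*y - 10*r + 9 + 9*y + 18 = -45*r^2 + r*(66 - 5*y) + 9*y + 27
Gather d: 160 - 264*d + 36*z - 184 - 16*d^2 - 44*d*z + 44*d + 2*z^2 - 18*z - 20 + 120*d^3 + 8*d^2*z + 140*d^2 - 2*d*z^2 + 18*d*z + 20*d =120*d^3 + d^2*(8*z + 124) + d*(-2*z^2 - 26*z - 200) + 2*z^2 + 18*z - 44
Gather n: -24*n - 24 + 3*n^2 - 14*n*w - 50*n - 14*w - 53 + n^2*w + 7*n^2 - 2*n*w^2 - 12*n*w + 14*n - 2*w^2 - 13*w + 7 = n^2*(w + 10) + n*(-2*w^2 - 26*w - 60) - 2*w^2 - 27*w - 70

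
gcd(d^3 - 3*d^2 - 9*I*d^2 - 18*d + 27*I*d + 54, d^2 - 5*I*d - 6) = d - 3*I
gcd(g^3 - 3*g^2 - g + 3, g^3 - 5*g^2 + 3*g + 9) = g^2 - 2*g - 3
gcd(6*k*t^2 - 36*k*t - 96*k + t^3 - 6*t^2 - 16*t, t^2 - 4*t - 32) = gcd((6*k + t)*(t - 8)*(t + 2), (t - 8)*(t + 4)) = t - 8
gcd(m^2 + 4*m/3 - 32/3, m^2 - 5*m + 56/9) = m - 8/3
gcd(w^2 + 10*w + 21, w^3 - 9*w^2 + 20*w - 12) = 1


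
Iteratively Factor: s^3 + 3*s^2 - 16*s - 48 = (s - 4)*(s^2 + 7*s + 12) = (s - 4)*(s + 4)*(s + 3)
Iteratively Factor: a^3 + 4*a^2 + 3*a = (a + 1)*(a^2 + 3*a) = a*(a + 1)*(a + 3)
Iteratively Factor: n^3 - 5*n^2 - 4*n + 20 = (n - 2)*(n^2 - 3*n - 10) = (n - 5)*(n - 2)*(n + 2)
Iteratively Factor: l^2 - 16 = (l + 4)*(l - 4)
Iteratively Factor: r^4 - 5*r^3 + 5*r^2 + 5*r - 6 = (r - 3)*(r^3 - 2*r^2 - r + 2) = (r - 3)*(r + 1)*(r^2 - 3*r + 2) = (r - 3)*(r - 1)*(r + 1)*(r - 2)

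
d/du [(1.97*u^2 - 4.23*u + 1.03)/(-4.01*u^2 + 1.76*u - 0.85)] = (-13.4951*u^2 + 4.9116*u + 1.7827)/(16.0801*u^4 - 14.1152*u^3 + 9.9146*u^2 - 2.992*u + 0.7225)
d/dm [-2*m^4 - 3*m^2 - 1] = -8*m^3 - 6*m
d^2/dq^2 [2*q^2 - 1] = 4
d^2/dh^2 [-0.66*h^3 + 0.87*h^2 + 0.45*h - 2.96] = 1.74 - 3.96*h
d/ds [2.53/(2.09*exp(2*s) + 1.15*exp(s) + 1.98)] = (-10.5754*exp(s) - 2.9095)*exp(s)/(2.09*exp(2*s) + 1.15*exp(s) + 1.98)^2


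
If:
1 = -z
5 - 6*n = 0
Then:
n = 5/6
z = -1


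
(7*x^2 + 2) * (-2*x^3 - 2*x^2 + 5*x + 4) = -14*x^5 - 14*x^4 + 31*x^3 + 24*x^2 + 10*x + 8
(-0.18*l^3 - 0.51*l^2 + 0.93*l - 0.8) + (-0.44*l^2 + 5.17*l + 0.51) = -0.18*l^3 - 0.95*l^2 + 6.1*l - 0.29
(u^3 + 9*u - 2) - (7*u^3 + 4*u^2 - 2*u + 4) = -6*u^3 - 4*u^2 + 11*u - 6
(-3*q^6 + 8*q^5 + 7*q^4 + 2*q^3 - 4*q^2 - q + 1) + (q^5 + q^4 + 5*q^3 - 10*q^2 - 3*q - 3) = -3*q^6 + 9*q^5 + 8*q^4 + 7*q^3 - 14*q^2 - 4*q - 2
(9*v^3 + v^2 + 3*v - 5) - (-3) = 9*v^3 + v^2 + 3*v - 2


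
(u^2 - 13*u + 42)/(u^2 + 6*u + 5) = (u^2 - 13*u + 42)/(u^2 + 6*u + 5)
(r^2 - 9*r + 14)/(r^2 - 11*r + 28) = (r - 2)/(r - 4)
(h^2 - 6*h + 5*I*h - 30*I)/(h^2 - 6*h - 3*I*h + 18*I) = (h + 5*I)/(h - 3*I)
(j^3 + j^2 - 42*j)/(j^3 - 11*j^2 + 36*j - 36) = j*(j + 7)/(j^2 - 5*j + 6)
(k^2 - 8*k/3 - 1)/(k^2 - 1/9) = 3*(k - 3)/(3*k - 1)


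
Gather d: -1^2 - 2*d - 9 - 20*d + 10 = -22*d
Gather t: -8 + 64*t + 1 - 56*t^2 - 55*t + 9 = -56*t^2 + 9*t + 2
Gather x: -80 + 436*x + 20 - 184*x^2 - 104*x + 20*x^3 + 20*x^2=20*x^3 - 164*x^2 + 332*x - 60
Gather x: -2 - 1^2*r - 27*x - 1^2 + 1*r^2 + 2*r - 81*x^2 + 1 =r^2 + r - 81*x^2 - 27*x - 2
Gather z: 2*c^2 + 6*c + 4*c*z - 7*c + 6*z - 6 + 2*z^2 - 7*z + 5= 2*c^2 - c + 2*z^2 + z*(4*c - 1) - 1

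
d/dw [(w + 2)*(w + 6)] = 2*w + 8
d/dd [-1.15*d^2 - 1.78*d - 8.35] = -2.3*d - 1.78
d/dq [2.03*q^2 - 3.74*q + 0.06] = 4.06*q - 3.74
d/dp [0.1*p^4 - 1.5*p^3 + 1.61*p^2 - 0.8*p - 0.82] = 0.4*p^3 - 4.5*p^2 + 3.22*p - 0.8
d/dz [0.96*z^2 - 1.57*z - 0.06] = 1.92*z - 1.57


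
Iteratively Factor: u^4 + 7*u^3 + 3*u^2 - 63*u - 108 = (u + 3)*(u^3 + 4*u^2 - 9*u - 36) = (u + 3)^2*(u^2 + u - 12) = (u - 3)*(u + 3)^2*(u + 4)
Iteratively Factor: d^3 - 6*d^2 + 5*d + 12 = (d - 3)*(d^2 - 3*d - 4) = (d - 3)*(d + 1)*(d - 4)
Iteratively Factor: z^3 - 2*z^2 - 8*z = (z - 4)*(z^2 + 2*z) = (z - 4)*(z + 2)*(z)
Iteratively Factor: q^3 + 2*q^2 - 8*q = (q + 4)*(q^2 - 2*q) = (q - 2)*(q + 4)*(q)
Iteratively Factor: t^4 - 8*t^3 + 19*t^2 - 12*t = (t)*(t^3 - 8*t^2 + 19*t - 12) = t*(t - 3)*(t^2 - 5*t + 4) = t*(t - 3)*(t - 1)*(t - 4)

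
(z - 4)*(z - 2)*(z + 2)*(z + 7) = z^4 + 3*z^3 - 32*z^2 - 12*z + 112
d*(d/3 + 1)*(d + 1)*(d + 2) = d^4/3 + 2*d^3 + 11*d^2/3 + 2*d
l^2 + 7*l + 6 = (l + 1)*(l + 6)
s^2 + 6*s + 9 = (s + 3)^2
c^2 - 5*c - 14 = (c - 7)*(c + 2)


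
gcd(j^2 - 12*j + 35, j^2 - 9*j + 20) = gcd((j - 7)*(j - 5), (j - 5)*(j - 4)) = j - 5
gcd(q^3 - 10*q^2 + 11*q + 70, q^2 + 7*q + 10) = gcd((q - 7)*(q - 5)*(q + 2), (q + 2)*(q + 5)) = q + 2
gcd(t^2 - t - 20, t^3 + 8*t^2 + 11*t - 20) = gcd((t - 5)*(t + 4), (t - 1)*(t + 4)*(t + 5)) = t + 4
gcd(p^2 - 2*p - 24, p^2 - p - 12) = 1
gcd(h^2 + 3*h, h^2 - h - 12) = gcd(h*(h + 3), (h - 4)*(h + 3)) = h + 3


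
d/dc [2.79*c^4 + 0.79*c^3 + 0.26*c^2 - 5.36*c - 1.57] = 11.16*c^3 + 2.37*c^2 + 0.52*c - 5.36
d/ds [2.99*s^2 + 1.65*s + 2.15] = 5.98*s + 1.65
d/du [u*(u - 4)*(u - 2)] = 3*u^2 - 12*u + 8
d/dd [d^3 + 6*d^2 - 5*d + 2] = 3*d^2 + 12*d - 5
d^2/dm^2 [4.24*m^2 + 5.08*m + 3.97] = 8.48000000000000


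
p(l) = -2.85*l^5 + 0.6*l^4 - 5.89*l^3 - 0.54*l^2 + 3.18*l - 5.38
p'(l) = -14.25*l^4 + 2.4*l^3 - 17.67*l^2 - 1.08*l + 3.18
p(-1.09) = 3.37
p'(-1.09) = -39.86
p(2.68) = -477.18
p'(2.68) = -815.54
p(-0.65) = -5.62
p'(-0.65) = -6.79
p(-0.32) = -6.24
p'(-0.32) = 1.49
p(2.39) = -283.94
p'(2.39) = -532.52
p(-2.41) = 318.21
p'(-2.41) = -611.15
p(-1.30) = 14.81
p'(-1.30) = -71.25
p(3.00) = -803.68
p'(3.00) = -1248.54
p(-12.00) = 731669.42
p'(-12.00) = -302163.54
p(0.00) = -5.38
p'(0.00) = 3.18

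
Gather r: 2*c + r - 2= 2*c + r - 2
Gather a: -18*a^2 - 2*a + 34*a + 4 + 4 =-18*a^2 + 32*a + 8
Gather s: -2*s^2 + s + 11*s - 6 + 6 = -2*s^2 + 12*s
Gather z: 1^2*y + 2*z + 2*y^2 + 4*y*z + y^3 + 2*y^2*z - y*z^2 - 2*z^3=y^3 + 2*y^2 - y*z^2 + y - 2*z^3 + z*(2*y^2 + 4*y + 2)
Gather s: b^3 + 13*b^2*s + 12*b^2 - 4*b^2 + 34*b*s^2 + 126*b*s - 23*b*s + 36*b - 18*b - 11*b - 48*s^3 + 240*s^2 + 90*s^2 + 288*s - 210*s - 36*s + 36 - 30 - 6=b^3 + 8*b^2 + 7*b - 48*s^3 + s^2*(34*b + 330) + s*(13*b^2 + 103*b + 42)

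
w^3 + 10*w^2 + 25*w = w*(w + 5)^2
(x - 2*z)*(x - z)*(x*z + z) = x^3*z - 3*x^2*z^2 + x^2*z + 2*x*z^3 - 3*x*z^2 + 2*z^3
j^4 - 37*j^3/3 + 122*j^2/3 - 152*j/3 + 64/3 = (j - 8)*(j - 2)*(j - 4/3)*(j - 1)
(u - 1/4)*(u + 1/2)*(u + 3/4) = u^3 + u^2 + u/16 - 3/32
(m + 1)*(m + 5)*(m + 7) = m^3 + 13*m^2 + 47*m + 35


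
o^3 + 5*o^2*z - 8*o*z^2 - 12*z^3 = (o - 2*z)*(o + z)*(o + 6*z)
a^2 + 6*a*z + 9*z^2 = (a + 3*z)^2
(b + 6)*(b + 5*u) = b^2 + 5*b*u + 6*b + 30*u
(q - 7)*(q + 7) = q^2 - 49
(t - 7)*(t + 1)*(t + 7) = t^3 + t^2 - 49*t - 49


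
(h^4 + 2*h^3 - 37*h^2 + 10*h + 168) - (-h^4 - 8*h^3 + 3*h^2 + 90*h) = 2*h^4 + 10*h^3 - 40*h^2 - 80*h + 168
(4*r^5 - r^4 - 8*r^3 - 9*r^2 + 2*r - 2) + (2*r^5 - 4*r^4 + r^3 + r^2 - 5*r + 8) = 6*r^5 - 5*r^4 - 7*r^3 - 8*r^2 - 3*r + 6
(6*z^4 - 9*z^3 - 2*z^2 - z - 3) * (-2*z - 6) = -12*z^5 - 18*z^4 + 58*z^3 + 14*z^2 + 12*z + 18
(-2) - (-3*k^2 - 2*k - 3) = 3*k^2 + 2*k + 1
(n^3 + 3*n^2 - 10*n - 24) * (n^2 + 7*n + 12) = n^5 + 10*n^4 + 23*n^3 - 58*n^2 - 288*n - 288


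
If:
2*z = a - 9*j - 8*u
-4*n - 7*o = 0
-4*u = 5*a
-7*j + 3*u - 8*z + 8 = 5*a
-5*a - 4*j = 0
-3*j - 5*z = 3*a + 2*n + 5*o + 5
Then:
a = 8/89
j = -10/89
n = 3094/267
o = -1768/267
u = -10/89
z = 1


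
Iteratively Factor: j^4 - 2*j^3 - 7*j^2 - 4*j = (j)*(j^3 - 2*j^2 - 7*j - 4) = j*(j + 1)*(j^2 - 3*j - 4) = j*(j - 4)*(j + 1)*(j + 1)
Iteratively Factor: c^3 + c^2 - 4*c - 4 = (c + 2)*(c^2 - c - 2) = (c - 2)*(c + 2)*(c + 1)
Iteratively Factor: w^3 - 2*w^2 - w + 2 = (w - 1)*(w^2 - w - 2) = (w - 2)*(w - 1)*(w + 1)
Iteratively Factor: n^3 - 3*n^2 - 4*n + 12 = (n + 2)*(n^2 - 5*n + 6) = (n - 2)*(n + 2)*(n - 3)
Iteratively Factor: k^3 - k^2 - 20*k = (k - 5)*(k^2 + 4*k) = k*(k - 5)*(k + 4)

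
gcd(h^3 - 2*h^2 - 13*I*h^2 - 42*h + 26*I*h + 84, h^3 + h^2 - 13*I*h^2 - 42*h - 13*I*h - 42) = h^2 - 13*I*h - 42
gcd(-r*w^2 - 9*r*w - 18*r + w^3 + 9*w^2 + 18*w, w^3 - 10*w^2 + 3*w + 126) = w + 3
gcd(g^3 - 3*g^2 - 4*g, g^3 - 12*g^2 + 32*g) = g^2 - 4*g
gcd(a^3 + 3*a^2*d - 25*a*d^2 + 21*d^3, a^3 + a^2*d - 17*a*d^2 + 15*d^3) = a^2 - 4*a*d + 3*d^2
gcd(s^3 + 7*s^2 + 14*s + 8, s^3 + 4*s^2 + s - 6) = s + 2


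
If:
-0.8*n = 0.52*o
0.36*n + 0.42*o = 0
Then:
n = 0.00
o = 0.00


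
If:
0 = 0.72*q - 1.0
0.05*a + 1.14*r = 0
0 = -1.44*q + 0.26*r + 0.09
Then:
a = -167.49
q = 1.39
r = 7.35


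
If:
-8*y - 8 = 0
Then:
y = -1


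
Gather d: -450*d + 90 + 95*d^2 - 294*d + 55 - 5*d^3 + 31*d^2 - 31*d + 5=-5*d^3 + 126*d^2 - 775*d + 150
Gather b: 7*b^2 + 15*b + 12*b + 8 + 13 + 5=7*b^2 + 27*b + 26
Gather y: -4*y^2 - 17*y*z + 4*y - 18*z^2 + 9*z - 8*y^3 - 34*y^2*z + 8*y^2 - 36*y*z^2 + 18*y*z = -8*y^3 + y^2*(4 - 34*z) + y*(-36*z^2 + z + 4) - 18*z^2 + 9*z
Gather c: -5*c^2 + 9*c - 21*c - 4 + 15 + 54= -5*c^2 - 12*c + 65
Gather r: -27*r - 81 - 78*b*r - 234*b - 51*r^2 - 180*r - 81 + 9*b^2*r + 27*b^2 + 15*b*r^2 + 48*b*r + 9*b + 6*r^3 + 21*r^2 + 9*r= 27*b^2 - 225*b + 6*r^3 + r^2*(15*b - 30) + r*(9*b^2 - 30*b - 198) - 162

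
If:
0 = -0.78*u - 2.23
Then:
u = -2.86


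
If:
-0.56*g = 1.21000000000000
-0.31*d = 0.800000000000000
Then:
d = -2.58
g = -2.16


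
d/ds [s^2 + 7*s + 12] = 2*s + 7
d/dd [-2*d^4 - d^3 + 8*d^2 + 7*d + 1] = -8*d^3 - 3*d^2 + 16*d + 7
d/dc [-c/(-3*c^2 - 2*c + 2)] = (-3*c^2 - 2)/(9*c^4 + 12*c^3 - 8*c^2 - 8*c + 4)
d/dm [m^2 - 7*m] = 2*m - 7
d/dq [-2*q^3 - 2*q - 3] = -6*q^2 - 2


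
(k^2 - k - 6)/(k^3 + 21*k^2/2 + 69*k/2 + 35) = 2*(k - 3)/(2*k^2 + 17*k + 35)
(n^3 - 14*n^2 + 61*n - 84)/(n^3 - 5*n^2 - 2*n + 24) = (n - 7)/(n + 2)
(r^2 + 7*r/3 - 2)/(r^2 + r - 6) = (r - 2/3)/(r - 2)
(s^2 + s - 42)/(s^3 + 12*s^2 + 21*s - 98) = (s - 6)/(s^2 + 5*s - 14)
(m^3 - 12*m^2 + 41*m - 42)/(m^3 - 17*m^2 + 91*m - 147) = (m - 2)/(m - 7)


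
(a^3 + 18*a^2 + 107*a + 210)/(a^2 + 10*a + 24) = (a^2 + 12*a + 35)/(a + 4)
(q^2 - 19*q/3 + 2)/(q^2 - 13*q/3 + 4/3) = (q - 6)/(q - 4)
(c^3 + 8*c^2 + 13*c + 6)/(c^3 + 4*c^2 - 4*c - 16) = (c^3 + 8*c^2 + 13*c + 6)/(c^3 + 4*c^2 - 4*c - 16)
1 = 1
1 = 1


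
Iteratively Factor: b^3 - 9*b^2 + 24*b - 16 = (b - 4)*(b^2 - 5*b + 4) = (b - 4)*(b - 1)*(b - 4)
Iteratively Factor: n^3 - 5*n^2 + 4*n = (n - 1)*(n^2 - 4*n) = n*(n - 1)*(n - 4)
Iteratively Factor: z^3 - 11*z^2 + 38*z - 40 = (z - 2)*(z^2 - 9*z + 20) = (z - 5)*(z - 2)*(z - 4)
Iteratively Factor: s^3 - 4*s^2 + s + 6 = (s + 1)*(s^2 - 5*s + 6) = (s - 2)*(s + 1)*(s - 3)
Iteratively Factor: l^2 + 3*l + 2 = (l + 2)*(l + 1)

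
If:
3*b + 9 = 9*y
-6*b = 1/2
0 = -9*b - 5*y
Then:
No Solution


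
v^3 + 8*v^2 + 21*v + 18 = (v + 2)*(v + 3)^2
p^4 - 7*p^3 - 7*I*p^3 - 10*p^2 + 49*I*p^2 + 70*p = p*(p - 7)*(p - 5*I)*(p - 2*I)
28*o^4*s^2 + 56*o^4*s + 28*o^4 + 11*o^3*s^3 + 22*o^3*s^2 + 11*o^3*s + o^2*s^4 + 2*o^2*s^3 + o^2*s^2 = (4*o + s)*(7*o + s)*(o*s + o)^2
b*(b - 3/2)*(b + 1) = b^3 - b^2/2 - 3*b/2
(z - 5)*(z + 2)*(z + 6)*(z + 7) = z^4 + 10*z^3 - 7*z^2 - 256*z - 420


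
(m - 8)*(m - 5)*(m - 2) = m^3 - 15*m^2 + 66*m - 80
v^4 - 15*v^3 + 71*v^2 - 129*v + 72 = (v - 8)*(v - 3)^2*(v - 1)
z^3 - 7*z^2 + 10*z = z*(z - 5)*(z - 2)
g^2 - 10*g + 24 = (g - 6)*(g - 4)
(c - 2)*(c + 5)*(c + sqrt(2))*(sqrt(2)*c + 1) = sqrt(2)*c^4 + 3*c^3 + 3*sqrt(2)*c^3 - 9*sqrt(2)*c^2 + 9*c^2 - 30*c + 3*sqrt(2)*c - 10*sqrt(2)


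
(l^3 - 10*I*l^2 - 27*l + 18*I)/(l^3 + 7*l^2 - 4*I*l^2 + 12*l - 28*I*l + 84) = (l^2 - 4*I*l - 3)/(l^2 + l*(7 + 2*I) + 14*I)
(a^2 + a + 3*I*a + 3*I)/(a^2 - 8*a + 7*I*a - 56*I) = (a^2 + a*(1 + 3*I) + 3*I)/(a^2 + a*(-8 + 7*I) - 56*I)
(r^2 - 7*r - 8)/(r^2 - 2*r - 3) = (r - 8)/(r - 3)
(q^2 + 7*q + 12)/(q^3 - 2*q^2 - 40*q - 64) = (q + 3)/(q^2 - 6*q - 16)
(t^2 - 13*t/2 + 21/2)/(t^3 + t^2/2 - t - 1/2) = (2*t^2 - 13*t + 21)/(2*t^3 + t^2 - 2*t - 1)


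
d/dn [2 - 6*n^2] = -12*n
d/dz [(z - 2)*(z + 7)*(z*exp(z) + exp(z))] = (z^3 + 9*z^2 + 3*z - 23)*exp(z)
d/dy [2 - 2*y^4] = -8*y^3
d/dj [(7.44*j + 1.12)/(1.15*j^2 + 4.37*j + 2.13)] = (-8.556*j^2 - 2.576*j + 10.9528)/(1.3225*j^4 + 10.051*j^3 + 23.9959*j^2 + 18.6162*j + 4.5369)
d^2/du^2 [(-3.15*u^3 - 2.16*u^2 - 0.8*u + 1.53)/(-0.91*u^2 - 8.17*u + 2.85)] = (7.105427357601e-15*u^5 + 2.8421709430404e-14*u^4 + 406.064176*u^3 - 414.067248*u^2 + 97.7135040000001*u - 139.843344)/(0.753571*u^6 + 20.296731*u^5 + 175.144242*u^4 + 418.205143*u^3 - 548.52867*u^2 + 199.082475*u - 23.149125)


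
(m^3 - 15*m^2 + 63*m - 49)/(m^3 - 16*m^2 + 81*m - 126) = (m^2 - 8*m + 7)/(m^2 - 9*m + 18)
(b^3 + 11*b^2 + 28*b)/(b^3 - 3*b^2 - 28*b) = (b + 7)/(b - 7)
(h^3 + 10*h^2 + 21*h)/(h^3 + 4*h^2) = (h^2 + 10*h + 21)/(h*(h + 4))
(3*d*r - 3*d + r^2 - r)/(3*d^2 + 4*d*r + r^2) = (r - 1)/(d + r)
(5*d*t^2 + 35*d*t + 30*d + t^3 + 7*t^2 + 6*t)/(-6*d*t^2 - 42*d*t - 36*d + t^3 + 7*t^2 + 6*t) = (5*d + t)/(-6*d + t)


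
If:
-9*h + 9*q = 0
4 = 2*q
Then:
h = 2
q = 2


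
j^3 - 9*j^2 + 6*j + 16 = (j - 8)*(j - 2)*(j + 1)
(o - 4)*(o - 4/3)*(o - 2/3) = o^3 - 6*o^2 + 80*o/9 - 32/9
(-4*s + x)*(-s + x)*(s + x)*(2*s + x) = 8*s^4 + 2*s^3*x - 9*s^2*x^2 - 2*s*x^3 + x^4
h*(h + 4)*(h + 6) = h^3 + 10*h^2 + 24*h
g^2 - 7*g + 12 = (g - 4)*(g - 3)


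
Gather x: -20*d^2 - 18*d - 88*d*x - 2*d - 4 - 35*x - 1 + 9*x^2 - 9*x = -20*d^2 - 20*d + 9*x^2 + x*(-88*d - 44) - 5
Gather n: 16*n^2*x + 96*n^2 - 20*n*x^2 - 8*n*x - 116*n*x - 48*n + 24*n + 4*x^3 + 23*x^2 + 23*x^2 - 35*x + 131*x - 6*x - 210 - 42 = n^2*(16*x + 96) + n*(-20*x^2 - 124*x - 24) + 4*x^3 + 46*x^2 + 90*x - 252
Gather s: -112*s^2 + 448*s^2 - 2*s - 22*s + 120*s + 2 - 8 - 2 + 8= 336*s^2 + 96*s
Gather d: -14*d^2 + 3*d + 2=-14*d^2 + 3*d + 2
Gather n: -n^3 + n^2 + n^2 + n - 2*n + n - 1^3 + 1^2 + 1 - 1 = -n^3 + 2*n^2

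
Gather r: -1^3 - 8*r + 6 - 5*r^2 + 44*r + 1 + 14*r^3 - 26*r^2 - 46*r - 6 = 14*r^3 - 31*r^2 - 10*r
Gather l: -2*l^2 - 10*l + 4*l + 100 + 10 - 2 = -2*l^2 - 6*l + 108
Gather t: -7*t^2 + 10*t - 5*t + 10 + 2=-7*t^2 + 5*t + 12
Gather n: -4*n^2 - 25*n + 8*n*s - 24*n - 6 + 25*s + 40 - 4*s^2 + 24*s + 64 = -4*n^2 + n*(8*s - 49) - 4*s^2 + 49*s + 98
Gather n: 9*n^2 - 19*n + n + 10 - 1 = 9*n^2 - 18*n + 9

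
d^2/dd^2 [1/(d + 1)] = 2/(d + 1)^3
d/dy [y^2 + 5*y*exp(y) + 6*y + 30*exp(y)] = 5*y*exp(y) + 2*y + 35*exp(y) + 6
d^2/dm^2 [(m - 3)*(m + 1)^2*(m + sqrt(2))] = 12*m^2 - 6*m + 6*sqrt(2)*m - 10 - 2*sqrt(2)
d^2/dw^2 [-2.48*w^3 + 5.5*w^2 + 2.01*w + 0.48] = 11.0 - 14.88*w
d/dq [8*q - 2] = 8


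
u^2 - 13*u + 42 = (u - 7)*(u - 6)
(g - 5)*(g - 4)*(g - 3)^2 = g^4 - 15*g^3 + 83*g^2 - 201*g + 180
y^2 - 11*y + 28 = (y - 7)*(y - 4)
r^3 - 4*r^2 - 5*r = r*(r - 5)*(r + 1)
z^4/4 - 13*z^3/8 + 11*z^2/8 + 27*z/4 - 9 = (z/4 + 1/2)*(z - 4)*(z - 3)*(z - 3/2)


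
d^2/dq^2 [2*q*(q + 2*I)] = 4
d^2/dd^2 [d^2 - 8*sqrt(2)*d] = 2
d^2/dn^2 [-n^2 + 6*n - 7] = -2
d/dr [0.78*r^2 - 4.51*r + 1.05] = 1.56*r - 4.51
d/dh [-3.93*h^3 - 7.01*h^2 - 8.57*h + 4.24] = -11.79*h^2 - 14.02*h - 8.57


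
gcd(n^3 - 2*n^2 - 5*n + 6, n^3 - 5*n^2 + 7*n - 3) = n^2 - 4*n + 3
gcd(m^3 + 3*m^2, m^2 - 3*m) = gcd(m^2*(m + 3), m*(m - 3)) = m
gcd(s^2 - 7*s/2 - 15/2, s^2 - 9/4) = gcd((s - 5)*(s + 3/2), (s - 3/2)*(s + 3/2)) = s + 3/2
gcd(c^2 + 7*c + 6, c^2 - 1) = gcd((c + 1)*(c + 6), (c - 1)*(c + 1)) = c + 1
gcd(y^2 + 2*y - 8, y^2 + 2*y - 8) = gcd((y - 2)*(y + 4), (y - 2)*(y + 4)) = y^2 + 2*y - 8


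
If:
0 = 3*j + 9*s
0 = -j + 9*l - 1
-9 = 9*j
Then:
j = -1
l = 0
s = 1/3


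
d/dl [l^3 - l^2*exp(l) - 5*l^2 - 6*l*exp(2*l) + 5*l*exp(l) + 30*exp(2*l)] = -l^2*exp(l) + 3*l^2 - 12*l*exp(2*l) + 3*l*exp(l) - 10*l + 54*exp(2*l) + 5*exp(l)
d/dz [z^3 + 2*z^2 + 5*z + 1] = 3*z^2 + 4*z + 5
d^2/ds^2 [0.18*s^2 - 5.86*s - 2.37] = 0.360000000000000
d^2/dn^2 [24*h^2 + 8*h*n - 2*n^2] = -4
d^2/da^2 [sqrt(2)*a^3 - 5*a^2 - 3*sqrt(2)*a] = 6*sqrt(2)*a - 10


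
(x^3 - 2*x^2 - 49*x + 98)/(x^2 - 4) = (x^2 - 49)/(x + 2)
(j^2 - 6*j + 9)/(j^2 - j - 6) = (j - 3)/(j + 2)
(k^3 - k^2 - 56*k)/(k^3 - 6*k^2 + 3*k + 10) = k*(k^2 - k - 56)/(k^3 - 6*k^2 + 3*k + 10)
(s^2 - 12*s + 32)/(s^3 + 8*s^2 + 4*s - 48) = (s^2 - 12*s + 32)/(s^3 + 8*s^2 + 4*s - 48)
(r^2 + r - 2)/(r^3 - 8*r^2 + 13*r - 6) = (r + 2)/(r^2 - 7*r + 6)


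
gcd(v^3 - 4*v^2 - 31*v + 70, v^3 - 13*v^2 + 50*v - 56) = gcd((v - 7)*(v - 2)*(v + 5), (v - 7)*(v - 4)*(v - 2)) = v^2 - 9*v + 14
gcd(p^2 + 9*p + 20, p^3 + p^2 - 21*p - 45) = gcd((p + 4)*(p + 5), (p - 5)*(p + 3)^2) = 1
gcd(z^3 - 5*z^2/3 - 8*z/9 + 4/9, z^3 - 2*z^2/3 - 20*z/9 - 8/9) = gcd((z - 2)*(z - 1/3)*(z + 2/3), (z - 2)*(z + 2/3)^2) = z^2 - 4*z/3 - 4/3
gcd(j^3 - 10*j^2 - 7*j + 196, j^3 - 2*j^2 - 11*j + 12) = 1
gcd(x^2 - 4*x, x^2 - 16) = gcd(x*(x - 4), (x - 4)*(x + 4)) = x - 4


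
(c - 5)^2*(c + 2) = c^3 - 8*c^2 + 5*c + 50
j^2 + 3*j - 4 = (j - 1)*(j + 4)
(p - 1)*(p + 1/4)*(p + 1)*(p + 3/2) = p^4 + 7*p^3/4 - 5*p^2/8 - 7*p/4 - 3/8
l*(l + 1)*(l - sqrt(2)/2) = l^3 - sqrt(2)*l^2/2 + l^2 - sqrt(2)*l/2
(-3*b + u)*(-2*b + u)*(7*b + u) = 42*b^3 - 29*b^2*u + 2*b*u^2 + u^3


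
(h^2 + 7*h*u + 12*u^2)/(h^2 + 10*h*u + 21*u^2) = (h + 4*u)/(h + 7*u)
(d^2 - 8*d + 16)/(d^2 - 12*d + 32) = (d - 4)/(d - 8)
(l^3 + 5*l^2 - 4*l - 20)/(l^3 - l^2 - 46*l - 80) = (l - 2)/(l - 8)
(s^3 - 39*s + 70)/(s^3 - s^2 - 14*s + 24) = (s^2 + 2*s - 35)/(s^2 + s - 12)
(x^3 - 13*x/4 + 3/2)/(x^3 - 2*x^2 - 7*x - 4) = (-4*x^3 + 13*x - 6)/(4*(-x^3 + 2*x^2 + 7*x + 4))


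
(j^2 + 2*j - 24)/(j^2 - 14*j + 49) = (j^2 + 2*j - 24)/(j^2 - 14*j + 49)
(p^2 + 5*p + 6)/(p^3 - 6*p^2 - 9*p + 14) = (p + 3)/(p^2 - 8*p + 7)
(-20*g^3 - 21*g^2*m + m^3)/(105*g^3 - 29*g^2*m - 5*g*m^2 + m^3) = (-20*g^3 - 21*g^2*m + m^3)/(105*g^3 - 29*g^2*m - 5*g*m^2 + m^3)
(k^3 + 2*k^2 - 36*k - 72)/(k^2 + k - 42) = (k^2 + 8*k + 12)/(k + 7)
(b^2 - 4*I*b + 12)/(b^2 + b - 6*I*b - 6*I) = (b + 2*I)/(b + 1)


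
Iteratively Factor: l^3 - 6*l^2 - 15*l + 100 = (l + 4)*(l^2 - 10*l + 25) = (l - 5)*(l + 4)*(l - 5)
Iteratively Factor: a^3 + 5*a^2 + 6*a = (a + 3)*(a^2 + 2*a) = (a + 2)*(a + 3)*(a)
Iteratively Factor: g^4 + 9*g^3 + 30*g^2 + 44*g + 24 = (g + 2)*(g^3 + 7*g^2 + 16*g + 12) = (g + 2)^2*(g^2 + 5*g + 6) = (g + 2)^2*(g + 3)*(g + 2)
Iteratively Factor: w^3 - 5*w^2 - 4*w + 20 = (w + 2)*(w^2 - 7*w + 10) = (w - 5)*(w + 2)*(w - 2)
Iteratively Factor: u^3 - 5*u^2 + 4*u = (u - 1)*(u^2 - 4*u) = u*(u - 1)*(u - 4)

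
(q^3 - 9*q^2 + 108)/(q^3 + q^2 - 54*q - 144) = (q^2 - 12*q + 36)/(q^2 - 2*q - 48)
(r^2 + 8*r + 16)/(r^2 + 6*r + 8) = (r + 4)/(r + 2)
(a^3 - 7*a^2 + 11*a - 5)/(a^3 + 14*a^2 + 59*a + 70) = (a^3 - 7*a^2 + 11*a - 5)/(a^3 + 14*a^2 + 59*a + 70)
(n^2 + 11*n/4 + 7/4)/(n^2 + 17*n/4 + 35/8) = 2*(n + 1)/(2*n + 5)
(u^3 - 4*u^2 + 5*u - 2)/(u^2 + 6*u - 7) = (u^2 - 3*u + 2)/(u + 7)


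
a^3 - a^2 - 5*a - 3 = (a - 3)*(a + 1)^2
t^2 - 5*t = t*(t - 5)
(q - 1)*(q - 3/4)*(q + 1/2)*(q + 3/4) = q^4 - q^3/2 - 17*q^2/16 + 9*q/32 + 9/32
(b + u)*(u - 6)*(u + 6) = b*u^2 - 36*b + u^3 - 36*u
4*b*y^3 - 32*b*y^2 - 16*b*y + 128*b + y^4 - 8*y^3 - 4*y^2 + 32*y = (4*b + y)*(y - 8)*(y - 2)*(y + 2)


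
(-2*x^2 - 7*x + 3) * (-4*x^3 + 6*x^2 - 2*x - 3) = 8*x^5 + 16*x^4 - 50*x^3 + 38*x^2 + 15*x - 9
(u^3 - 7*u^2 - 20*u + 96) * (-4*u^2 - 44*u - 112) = -4*u^5 - 16*u^4 + 276*u^3 + 1280*u^2 - 1984*u - 10752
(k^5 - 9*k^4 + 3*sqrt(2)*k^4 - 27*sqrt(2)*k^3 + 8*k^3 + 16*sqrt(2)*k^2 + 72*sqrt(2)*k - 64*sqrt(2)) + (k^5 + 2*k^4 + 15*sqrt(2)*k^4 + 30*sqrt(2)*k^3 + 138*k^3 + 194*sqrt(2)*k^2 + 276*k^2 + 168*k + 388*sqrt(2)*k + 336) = 2*k^5 - 7*k^4 + 18*sqrt(2)*k^4 + 3*sqrt(2)*k^3 + 146*k^3 + 276*k^2 + 210*sqrt(2)*k^2 + 168*k + 460*sqrt(2)*k - 64*sqrt(2) + 336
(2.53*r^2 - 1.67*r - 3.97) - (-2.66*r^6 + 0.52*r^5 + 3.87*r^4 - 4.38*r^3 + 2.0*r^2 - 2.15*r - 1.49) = 2.66*r^6 - 0.52*r^5 - 3.87*r^4 + 4.38*r^3 + 0.53*r^2 + 0.48*r - 2.48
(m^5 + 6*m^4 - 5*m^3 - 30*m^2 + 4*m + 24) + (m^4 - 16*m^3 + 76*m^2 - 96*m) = m^5 + 7*m^4 - 21*m^3 + 46*m^2 - 92*m + 24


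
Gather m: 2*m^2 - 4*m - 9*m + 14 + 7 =2*m^2 - 13*m + 21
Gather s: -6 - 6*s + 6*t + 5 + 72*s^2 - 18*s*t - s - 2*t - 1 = 72*s^2 + s*(-18*t - 7) + 4*t - 2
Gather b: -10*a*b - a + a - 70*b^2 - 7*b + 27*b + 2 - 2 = -70*b^2 + b*(20 - 10*a)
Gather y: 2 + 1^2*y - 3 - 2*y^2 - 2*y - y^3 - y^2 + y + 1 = -y^3 - 3*y^2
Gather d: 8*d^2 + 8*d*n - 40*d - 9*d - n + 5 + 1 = 8*d^2 + d*(8*n - 49) - n + 6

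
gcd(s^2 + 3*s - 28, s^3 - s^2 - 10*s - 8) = s - 4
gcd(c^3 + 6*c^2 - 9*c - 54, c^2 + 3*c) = c + 3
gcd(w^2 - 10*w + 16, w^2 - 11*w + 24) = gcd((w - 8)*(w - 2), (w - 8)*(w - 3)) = w - 8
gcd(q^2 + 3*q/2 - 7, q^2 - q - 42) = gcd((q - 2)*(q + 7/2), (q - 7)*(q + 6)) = 1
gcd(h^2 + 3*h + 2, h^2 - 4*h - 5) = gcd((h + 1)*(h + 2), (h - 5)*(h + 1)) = h + 1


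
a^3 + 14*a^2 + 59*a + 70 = (a + 2)*(a + 5)*(a + 7)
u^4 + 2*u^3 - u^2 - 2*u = u*(u - 1)*(u + 1)*(u + 2)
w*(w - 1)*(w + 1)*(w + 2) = w^4 + 2*w^3 - w^2 - 2*w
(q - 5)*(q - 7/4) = q^2 - 27*q/4 + 35/4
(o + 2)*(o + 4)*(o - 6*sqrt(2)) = o^3 - 6*sqrt(2)*o^2 + 6*o^2 - 36*sqrt(2)*o + 8*o - 48*sqrt(2)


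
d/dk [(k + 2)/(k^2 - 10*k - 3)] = (k^2 - 10*k - 2*(k - 5)*(k + 2) - 3)/(-k^2 + 10*k + 3)^2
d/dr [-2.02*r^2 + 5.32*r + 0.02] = 5.32 - 4.04*r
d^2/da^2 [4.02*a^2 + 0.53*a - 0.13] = 8.04000000000000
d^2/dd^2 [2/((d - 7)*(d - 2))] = 4*((d - 7)^2 + (d - 7)*(d - 2) + (d - 2)^2)/((d - 7)^3*(d - 2)^3)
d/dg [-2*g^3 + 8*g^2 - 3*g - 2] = -6*g^2 + 16*g - 3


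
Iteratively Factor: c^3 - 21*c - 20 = (c - 5)*(c^2 + 5*c + 4) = (c - 5)*(c + 1)*(c + 4)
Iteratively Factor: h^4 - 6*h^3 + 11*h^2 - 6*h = (h - 2)*(h^3 - 4*h^2 + 3*h) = (h - 3)*(h - 2)*(h^2 - h) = h*(h - 3)*(h - 2)*(h - 1)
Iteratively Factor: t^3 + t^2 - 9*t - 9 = (t + 3)*(t^2 - 2*t - 3) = (t - 3)*(t + 3)*(t + 1)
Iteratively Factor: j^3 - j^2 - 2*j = (j + 1)*(j^2 - 2*j) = (j - 2)*(j + 1)*(j)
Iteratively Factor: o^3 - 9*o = (o)*(o^2 - 9) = o*(o - 3)*(o + 3)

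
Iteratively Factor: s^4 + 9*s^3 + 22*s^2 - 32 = (s - 1)*(s^3 + 10*s^2 + 32*s + 32) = (s - 1)*(s + 2)*(s^2 + 8*s + 16) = (s - 1)*(s + 2)*(s + 4)*(s + 4)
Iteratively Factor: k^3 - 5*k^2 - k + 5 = (k - 5)*(k^2 - 1) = (k - 5)*(k + 1)*(k - 1)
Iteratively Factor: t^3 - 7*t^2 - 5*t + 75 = (t - 5)*(t^2 - 2*t - 15) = (t - 5)^2*(t + 3)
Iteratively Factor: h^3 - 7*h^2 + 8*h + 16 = (h - 4)*(h^2 - 3*h - 4) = (h - 4)^2*(h + 1)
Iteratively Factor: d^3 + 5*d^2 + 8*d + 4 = (d + 1)*(d^2 + 4*d + 4) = (d + 1)*(d + 2)*(d + 2)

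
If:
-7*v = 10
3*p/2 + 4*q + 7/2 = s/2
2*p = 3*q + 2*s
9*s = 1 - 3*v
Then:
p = -124/315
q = -206/315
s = 37/63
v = -10/7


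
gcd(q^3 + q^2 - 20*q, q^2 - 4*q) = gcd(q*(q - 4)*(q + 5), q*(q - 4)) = q^2 - 4*q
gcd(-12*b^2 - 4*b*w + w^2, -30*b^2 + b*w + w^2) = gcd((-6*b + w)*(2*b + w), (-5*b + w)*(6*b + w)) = 1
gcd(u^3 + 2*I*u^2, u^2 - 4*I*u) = u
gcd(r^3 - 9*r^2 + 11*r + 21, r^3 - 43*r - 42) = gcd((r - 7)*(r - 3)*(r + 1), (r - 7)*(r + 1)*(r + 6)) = r^2 - 6*r - 7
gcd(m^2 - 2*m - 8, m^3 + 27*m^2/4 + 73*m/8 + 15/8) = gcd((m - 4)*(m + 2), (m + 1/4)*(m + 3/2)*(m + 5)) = 1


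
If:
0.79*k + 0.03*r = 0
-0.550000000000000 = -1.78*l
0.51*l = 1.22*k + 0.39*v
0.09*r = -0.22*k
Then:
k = 0.00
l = 0.31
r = 0.00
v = 0.40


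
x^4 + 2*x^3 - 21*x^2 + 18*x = x*(x - 3)*(x - 1)*(x + 6)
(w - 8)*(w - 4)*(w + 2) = w^3 - 10*w^2 + 8*w + 64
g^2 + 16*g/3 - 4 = (g - 2/3)*(g + 6)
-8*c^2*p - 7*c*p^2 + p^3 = p*(-8*c + p)*(c + p)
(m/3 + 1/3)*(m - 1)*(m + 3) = m^3/3 + m^2 - m/3 - 1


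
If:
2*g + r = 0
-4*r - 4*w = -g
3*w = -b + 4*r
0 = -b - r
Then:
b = 0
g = 0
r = 0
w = 0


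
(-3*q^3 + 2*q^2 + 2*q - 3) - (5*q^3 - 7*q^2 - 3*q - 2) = -8*q^3 + 9*q^2 + 5*q - 1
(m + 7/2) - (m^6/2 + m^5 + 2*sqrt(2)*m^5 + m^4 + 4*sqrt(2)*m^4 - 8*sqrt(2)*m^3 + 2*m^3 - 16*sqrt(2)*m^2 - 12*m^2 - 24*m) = -m^6/2 - 2*sqrt(2)*m^5 - m^5 - 4*sqrt(2)*m^4 - m^4 - 2*m^3 + 8*sqrt(2)*m^3 + 12*m^2 + 16*sqrt(2)*m^2 + 25*m + 7/2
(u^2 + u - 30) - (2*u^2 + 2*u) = -u^2 - u - 30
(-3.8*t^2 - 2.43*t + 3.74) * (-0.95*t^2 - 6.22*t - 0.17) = 3.61*t^4 + 25.9445*t^3 + 12.2076*t^2 - 22.8497*t - 0.6358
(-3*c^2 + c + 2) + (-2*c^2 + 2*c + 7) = -5*c^2 + 3*c + 9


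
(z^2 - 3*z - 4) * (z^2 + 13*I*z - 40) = z^4 - 3*z^3 + 13*I*z^3 - 44*z^2 - 39*I*z^2 + 120*z - 52*I*z + 160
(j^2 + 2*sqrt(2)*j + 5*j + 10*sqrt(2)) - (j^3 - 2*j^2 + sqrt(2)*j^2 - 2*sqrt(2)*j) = -j^3 - sqrt(2)*j^2 + 3*j^2 + 5*j + 4*sqrt(2)*j + 10*sqrt(2)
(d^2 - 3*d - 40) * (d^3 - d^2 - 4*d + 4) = d^5 - 4*d^4 - 41*d^3 + 56*d^2 + 148*d - 160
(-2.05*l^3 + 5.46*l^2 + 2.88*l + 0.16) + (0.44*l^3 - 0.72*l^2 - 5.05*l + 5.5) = -1.61*l^3 + 4.74*l^2 - 2.17*l + 5.66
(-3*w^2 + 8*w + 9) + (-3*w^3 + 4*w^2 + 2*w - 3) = -3*w^3 + w^2 + 10*w + 6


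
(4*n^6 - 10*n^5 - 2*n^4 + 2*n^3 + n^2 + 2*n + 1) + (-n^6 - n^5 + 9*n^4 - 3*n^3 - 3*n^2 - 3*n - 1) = 3*n^6 - 11*n^5 + 7*n^4 - n^3 - 2*n^2 - n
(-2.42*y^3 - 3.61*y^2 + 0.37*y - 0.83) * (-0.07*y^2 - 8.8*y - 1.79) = 0.1694*y^5 + 21.5487*y^4 + 36.0739*y^3 + 3.264*y^2 + 6.6417*y + 1.4857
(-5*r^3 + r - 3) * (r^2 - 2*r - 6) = -5*r^5 + 10*r^4 + 31*r^3 - 5*r^2 + 18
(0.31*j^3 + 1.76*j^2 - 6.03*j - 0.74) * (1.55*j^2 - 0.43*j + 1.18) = 0.4805*j^5 + 2.5947*j^4 - 9.7375*j^3 + 3.5227*j^2 - 6.7972*j - 0.8732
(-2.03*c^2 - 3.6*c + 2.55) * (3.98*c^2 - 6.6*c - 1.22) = -8.0794*c^4 - 0.930000000000001*c^3 + 36.3856*c^2 - 12.438*c - 3.111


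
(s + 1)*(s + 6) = s^2 + 7*s + 6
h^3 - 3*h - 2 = (h - 2)*(h + 1)^2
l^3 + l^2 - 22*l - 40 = (l - 5)*(l + 2)*(l + 4)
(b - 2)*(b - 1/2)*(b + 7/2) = b^3 + b^2 - 31*b/4 + 7/2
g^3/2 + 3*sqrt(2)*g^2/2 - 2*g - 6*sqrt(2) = (g/2 + 1)*(g - 2)*(g + 3*sqrt(2))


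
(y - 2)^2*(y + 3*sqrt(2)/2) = y^3 - 4*y^2 + 3*sqrt(2)*y^2/2 - 6*sqrt(2)*y + 4*y + 6*sqrt(2)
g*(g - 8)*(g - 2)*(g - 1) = g^4 - 11*g^3 + 26*g^2 - 16*g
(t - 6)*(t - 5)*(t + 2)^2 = t^4 - 7*t^3 - 10*t^2 + 76*t + 120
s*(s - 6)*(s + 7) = s^3 + s^2 - 42*s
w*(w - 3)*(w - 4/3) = w^3 - 13*w^2/3 + 4*w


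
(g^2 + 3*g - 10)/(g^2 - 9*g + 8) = (g^2 + 3*g - 10)/(g^2 - 9*g + 8)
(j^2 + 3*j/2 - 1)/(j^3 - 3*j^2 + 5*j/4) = 2*(j + 2)/(j*(2*j - 5))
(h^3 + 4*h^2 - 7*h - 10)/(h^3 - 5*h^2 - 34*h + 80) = (h + 1)/(h - 8)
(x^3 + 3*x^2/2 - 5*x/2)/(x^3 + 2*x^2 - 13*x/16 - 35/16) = 8*x*(2*x + 5)/(16*x^2 + 48*x + 35)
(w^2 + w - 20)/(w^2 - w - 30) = (w - 4)/(w - 6)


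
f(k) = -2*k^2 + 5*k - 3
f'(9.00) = -31.00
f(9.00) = -120.00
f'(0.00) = 5.00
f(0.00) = -3.00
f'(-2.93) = 16.72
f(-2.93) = -34.82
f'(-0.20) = 5.80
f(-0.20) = -4.08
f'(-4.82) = 24.28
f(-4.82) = -73.56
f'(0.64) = 2.44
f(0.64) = -0.62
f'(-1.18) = 9.72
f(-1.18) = -11.68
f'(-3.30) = 18.20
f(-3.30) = -41.28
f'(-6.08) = 29.32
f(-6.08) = -107.33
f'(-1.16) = 9.64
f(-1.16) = -11.49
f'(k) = 5 - 4*k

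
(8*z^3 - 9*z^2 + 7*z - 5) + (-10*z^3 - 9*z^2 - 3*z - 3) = -2*z^3 - 18*z^2 + 4*z - 8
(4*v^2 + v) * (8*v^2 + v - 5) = 32*v^4 + 12*v^3 - 19*v^2 - 5*v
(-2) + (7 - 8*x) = 5 - 8*x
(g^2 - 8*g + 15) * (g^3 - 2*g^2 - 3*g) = g^5 - 10*g^4 + 28*g^3 - 6*g^2 - 45*g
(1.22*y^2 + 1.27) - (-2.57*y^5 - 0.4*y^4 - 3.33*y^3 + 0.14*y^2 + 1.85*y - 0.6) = 2.57*y^5 + 0.4*y^4 + 3.33*y^3 + 1.08*y^2 - 1.85*y + 1.87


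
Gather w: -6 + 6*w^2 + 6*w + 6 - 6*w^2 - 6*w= 0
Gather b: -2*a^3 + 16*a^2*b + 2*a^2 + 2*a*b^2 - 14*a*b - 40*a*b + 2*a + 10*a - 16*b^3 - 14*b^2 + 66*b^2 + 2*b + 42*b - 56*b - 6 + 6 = -2*a^3 + 2*a^2 + 12*a - 16*b^3 + b^2*(2*a + 52) + b*(16*a^2 - 54*a - 12)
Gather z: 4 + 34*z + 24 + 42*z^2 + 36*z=42*z^2 + 70*z + 28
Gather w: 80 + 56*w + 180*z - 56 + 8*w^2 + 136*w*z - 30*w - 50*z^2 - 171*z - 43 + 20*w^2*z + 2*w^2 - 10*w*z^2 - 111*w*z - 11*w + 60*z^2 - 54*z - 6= w^2*(20*z + 10) + w*(-10*z^2 + 25*z + 15) + 10*z^2 - 45*z - 25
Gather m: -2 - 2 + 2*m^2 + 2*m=2*m^2 + 2*m - 4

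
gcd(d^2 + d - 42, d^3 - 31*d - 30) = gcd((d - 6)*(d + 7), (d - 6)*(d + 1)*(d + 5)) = d - 6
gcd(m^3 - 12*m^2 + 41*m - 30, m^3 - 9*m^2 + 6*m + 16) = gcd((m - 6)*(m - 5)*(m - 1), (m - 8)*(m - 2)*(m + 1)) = 1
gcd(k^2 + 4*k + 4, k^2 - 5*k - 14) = k + 2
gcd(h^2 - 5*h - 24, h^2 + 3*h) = h + 3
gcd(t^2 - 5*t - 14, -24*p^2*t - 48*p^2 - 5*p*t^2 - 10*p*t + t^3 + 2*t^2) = t + 2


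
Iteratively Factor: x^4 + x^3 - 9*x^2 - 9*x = (x + 1)*(x^3 - 9*x) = x*(x + 1)*(x^2 - 9) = x*(x + 1)*(x + 3)*(x - 3)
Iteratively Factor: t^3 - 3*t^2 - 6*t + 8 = (t - 1)*(t^2 - 2*t - 8) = (t - 4)*(t - 1)*(t + 2)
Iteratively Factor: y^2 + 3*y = (y)*(y + 3)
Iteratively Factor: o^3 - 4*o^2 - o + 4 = (o - 1)*(o^2 - 3*o - 4) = (o - 4)*(o - 1)*(o + 1)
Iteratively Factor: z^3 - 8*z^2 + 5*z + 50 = (z + 2)*(z^2 - 10*z + 25) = (z - 5)*(z + 2)*(z - 5)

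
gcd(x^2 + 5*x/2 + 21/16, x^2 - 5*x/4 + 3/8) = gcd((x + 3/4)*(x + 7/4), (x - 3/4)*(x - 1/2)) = 1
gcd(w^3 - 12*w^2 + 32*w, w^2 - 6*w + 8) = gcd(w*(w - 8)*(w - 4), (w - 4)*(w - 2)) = w - 4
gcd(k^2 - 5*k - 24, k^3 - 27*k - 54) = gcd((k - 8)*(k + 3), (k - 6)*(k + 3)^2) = k + 3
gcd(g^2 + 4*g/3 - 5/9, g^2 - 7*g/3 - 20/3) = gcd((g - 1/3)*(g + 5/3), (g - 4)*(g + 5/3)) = g + 5/3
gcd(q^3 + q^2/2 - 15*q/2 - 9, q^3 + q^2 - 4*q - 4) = q + 2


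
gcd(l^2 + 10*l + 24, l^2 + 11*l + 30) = l + 6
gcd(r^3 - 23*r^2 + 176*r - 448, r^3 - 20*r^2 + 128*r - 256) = r^2 - 16*r + 64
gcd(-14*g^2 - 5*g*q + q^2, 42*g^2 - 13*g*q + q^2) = -7*g + q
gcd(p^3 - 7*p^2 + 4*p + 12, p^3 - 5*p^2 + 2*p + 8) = p^2 - p - 2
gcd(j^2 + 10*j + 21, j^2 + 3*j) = j + 3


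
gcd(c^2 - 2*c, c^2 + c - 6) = c - 2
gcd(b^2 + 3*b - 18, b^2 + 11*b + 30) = b + 6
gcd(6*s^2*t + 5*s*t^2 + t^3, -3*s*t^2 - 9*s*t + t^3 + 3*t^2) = t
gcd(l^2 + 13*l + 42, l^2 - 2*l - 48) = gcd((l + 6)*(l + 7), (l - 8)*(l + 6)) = l + 6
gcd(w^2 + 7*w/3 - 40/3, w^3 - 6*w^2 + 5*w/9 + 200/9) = w - 8/3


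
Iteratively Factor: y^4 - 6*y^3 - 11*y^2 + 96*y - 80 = (y + 4)*(y^3 - 10*y^2 + 29*y - 20) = (y - 1)*(y + 4)*(y^2 - 9*y + 20) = (y - 5)*(y - 1)*(y + 4)*(y - 4)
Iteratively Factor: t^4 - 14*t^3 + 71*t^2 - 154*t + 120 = (t - 2)*(t^3 - 12*t^2 + 47*t - 60) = (t - 5)*(t - 2)*(t^2 - 7*t + 12) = (t - 5)*(t - 3)*(t - 2)*(t - 4)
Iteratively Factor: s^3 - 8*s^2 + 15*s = (s)*(s^2 - 8*s + 15) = s*(s - 5)*(s - 3)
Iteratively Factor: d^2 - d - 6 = (d + 2)*(d - 3)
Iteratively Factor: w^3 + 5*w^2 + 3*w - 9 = (w + 3)*(w^2 + 2*w - 3) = (w + 3)^2*(w - 1)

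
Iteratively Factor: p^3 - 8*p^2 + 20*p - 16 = (p - 2)*(p^2 - 6*p + 8) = (p - 4)*(p - 2)*(p - 2)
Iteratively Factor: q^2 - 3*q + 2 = (q - 2)*(q - 1)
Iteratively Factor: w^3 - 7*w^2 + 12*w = (w - 3)*(w^2 - 4*w) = w*(w - 3)*(w - 4)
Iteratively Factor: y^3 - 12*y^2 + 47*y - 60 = (y - 4)*(y^2 - 8*y + 15) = (y - 4)*(y - 3)*(y - 5)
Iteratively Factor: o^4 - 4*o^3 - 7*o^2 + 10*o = (o + 2)*(o^3 - 6*o^2 + 5*o) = (o - 1)*(o + 2)*(o^2 - 5*o) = (o - 5)*(o - 1)*(o + 2)*(o)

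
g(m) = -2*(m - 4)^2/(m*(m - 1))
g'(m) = 2*(m - 4)^2/(m*(m - 1)^2) - 2*(2*m - 8)/(m*(m - 1)) + 2*(m - 4)^2/(m^2*(m - 1))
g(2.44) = -1.39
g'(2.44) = 3.31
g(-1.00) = -25.00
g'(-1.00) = -27.50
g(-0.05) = -624.86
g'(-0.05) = -12783.67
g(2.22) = -2.34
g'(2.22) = 5.60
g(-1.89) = -12.70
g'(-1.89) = -6.80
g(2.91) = -0.43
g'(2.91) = 1.16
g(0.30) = 130.38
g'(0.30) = -318.82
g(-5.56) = -5.01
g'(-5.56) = -0.62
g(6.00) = -0.27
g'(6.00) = -0.17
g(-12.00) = -3.28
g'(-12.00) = -0.12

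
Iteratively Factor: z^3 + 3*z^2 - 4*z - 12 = (z + 2)*(z^2 + z - 6) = (z - 2)*(z + 2)*(z + 3)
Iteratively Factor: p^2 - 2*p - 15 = (p - 5)*(p + 3)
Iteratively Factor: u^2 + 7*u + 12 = (u + 3)*(u + 4)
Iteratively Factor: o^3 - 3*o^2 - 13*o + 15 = (o - 5)*(o^2 + 2*o - 3) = (o - 5)*(o + 3)*(o - 1)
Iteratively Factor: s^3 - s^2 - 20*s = (s)*(s^2 - s - 20) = s*(s - 5)*(s + 4)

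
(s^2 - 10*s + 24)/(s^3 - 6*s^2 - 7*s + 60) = (s - 6)/(s^2 - 2*s - 15)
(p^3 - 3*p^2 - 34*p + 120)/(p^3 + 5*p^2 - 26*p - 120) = (p - 4)/(p + 4)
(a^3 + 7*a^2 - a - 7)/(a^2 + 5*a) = (a^3 + 7*a^2 - a - 7)/(a*(a + 5))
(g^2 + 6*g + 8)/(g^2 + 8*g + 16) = (g + 2)/(g + 4)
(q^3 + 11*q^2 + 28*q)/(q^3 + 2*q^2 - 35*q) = (q + 4)/(q - 5)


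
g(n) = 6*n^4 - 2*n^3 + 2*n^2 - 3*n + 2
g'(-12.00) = -42387.00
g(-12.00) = 128198.00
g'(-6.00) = -5427.00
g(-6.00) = 8300.00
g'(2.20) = 232.31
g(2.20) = 124.34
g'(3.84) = 1282.84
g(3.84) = 1211.32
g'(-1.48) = -99.87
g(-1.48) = 46.09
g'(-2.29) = -331.84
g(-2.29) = 208.38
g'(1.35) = 50.51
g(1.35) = 16.60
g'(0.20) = -2.25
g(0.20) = 1.47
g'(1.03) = 20.98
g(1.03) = 5.60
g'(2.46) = 327.82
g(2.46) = 196.68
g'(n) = 24*n^3 - 6*n^2 + 4*n - 3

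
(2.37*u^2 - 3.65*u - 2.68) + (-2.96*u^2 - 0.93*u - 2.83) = -0.59*u^2 - 4.58*u - 5.51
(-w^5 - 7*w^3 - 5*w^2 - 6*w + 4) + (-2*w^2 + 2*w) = -w^5 - 7*w^3 - 7*w^2 - 4*w + 4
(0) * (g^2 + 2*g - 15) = 0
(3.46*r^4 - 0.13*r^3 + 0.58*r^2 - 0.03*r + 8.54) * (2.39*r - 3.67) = 8.2694*r^5 - 13.0089*r^4 + 1.8633*r^3 - 2.2003*r^2 + 20.5207*r - 31.3418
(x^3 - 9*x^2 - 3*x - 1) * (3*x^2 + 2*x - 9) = 3*x^5 - 25*x^4 - 36*x^3 + 72*x^2 + 25*x + 9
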